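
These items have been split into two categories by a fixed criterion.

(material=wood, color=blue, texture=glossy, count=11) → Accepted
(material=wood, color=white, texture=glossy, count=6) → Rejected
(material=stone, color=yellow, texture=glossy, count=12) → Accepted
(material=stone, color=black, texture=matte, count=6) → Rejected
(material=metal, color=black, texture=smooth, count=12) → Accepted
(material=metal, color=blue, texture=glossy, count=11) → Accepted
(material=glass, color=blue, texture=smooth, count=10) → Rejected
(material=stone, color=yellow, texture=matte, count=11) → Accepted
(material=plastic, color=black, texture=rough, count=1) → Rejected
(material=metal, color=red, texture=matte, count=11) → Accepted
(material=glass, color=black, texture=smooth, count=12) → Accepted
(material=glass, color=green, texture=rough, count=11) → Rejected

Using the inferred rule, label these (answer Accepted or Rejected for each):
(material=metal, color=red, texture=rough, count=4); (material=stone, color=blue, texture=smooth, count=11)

Rejected, Accepted

The pattern is that an item is 'Accepted' exactly when: color is not green AND count ≥ 11.
(material=metal, color=red, texture=rough, count=4): color is red, count = 4 — fails this test, so Rejected.
(material=stone, color=blue, texture=smooth, count=11): color is blue, count = 11 — matches, so Accepted.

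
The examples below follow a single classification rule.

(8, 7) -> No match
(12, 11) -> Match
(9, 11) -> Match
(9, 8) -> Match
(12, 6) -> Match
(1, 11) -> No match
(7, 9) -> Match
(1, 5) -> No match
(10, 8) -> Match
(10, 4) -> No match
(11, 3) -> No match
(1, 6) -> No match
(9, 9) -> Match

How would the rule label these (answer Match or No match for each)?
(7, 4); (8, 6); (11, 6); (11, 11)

No match, No match, Match, Match

All 'Match' examples share one property — sum ≥ 16 — and every 'No match' example lacks it.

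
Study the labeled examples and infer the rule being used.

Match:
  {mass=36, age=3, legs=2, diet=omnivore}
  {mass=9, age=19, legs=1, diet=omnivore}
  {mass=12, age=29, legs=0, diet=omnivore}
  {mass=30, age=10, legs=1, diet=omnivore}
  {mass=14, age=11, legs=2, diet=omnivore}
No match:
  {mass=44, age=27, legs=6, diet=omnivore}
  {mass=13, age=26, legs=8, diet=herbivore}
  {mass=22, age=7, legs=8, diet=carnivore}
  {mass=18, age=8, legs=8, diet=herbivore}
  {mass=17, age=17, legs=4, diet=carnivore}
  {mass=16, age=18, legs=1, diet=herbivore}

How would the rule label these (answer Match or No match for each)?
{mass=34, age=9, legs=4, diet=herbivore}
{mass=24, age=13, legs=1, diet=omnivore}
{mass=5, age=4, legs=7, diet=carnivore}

No match, Match, No match

Rule: diet is omnivore AND legs ≤ 2. This holds for each 'Match' example and fails for each 'No match' one.
No match: {mass=34, age=9, legs=4, diet=herbivore}, since diet is herbivore, legs = 4.
Match: {mass=24, age=13, legs=1, diet=omnivore}, since diet is omnivore, legs = 1.
No match: {mass=5, age=4, legs=7, diet=carnivore}, since diet is carnivore, legs = 7.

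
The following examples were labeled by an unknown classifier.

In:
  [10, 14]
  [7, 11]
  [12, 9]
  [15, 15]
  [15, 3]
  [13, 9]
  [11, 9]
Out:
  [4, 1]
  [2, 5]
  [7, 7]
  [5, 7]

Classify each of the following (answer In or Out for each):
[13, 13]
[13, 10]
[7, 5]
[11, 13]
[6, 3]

In, In, Out, In, Out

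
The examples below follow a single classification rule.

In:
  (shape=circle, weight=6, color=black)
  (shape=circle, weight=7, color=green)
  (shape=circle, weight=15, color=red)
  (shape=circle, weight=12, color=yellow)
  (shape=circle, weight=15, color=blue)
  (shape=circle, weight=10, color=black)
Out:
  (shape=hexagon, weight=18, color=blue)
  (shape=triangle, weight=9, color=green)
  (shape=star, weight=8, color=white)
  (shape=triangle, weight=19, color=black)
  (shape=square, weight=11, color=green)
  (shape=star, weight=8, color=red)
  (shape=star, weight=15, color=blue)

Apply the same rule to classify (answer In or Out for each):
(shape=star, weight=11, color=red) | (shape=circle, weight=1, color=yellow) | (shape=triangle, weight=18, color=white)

Out, In, Out

The common property of the 'In' items is: shape is circle. No 'Out' item has it.
(shape=star, weight=11, color=red) — shape is star, hence Out.
(shape=circle, weight=1, color=yellow) — shape is circle, hence In.
(shape=triangle, weight=18, color=white) — shape is triangle, hence Out.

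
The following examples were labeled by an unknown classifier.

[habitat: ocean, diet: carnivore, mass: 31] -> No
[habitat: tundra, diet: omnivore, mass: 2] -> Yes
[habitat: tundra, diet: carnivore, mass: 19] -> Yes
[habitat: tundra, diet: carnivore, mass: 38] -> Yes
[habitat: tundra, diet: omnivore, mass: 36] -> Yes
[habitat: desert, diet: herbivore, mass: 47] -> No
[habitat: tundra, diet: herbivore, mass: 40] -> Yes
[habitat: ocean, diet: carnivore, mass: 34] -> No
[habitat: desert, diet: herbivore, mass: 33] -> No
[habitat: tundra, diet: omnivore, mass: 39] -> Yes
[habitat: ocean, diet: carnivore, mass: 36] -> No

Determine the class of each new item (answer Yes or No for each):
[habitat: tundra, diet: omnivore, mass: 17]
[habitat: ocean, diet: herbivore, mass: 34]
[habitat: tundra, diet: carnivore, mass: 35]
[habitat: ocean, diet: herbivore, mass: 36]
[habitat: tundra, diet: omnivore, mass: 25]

The simplest hypothesis consistent with all the labels is: habitat is tundra.
[habitat: tundra, diet: omnivore, mass: 17] → habitat is tundra → Yes.
[habitat: ocean, diet: herbivore, mass: 34] → habitat is ocean → No.
[habitat: tundra, diet: carnivore, mass: 35] → habitat is tundra → Yes.
[habitat: ocean, diet: herbivore, mass: 36] → habitat is ocean → No.
[habitat: tundra, diet: omnivore, mass: 25] → habitat is tundra → Yes.

Yes, No, Yes, No, Yes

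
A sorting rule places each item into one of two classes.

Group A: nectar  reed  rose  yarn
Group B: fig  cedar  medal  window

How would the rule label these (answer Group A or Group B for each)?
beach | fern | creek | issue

Group B, Group A, Group B, Group B

The pattern is that an item is 'Group A' exactly when: even length AND contains 'r'.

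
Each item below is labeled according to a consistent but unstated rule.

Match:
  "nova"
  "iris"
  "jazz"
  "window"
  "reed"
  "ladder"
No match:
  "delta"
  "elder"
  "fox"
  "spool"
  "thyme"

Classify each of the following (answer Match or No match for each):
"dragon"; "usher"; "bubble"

Match, No match, Match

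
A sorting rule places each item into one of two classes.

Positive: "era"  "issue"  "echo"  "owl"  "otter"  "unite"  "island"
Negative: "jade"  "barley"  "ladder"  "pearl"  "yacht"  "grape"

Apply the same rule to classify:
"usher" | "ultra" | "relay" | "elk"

Checking candidate rules against both groups, what survives is: starts with a vowel.
"usher" — starts with 'u', hence Positive. "ultra" — starts with 'u', hence Positive. "relay" — starts with 'r', hence Negative. "elk" — starts with 'e', hence Positive.

Positive, Positive, Negative, Positive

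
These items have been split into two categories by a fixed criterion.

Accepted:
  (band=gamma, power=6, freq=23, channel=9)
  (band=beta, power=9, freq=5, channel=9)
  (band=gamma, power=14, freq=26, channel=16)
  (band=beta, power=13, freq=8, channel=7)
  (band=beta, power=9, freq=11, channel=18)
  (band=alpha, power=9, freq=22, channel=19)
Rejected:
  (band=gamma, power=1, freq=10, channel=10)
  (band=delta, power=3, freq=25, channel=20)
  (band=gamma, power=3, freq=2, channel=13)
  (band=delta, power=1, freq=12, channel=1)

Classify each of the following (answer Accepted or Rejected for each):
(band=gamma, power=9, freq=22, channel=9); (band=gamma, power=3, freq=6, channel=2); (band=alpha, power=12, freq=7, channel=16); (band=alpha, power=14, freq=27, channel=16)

Accepted, Rejected, Accepted, Accepted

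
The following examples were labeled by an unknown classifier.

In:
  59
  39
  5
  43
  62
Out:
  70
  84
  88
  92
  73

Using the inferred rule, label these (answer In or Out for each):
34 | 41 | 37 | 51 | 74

In, In, In, In, Out

One predicate separates the groups cleanly: at most 62.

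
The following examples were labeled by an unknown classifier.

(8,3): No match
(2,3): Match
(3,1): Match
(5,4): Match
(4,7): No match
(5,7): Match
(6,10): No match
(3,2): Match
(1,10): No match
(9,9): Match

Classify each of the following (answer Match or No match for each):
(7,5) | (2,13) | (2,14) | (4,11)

Match, No match, No match, No match

Rule: |first − second| ≤ 2. This holds for each 'Match' example and fails for each 'No match' one.
(7,5) → |7−5| = 2 → Match.
(2,13) → |2−13| = 11 → No match.
(2,14) → |2−14| = 12 → No match.
(4,11) → |4−11| = 7 → No match.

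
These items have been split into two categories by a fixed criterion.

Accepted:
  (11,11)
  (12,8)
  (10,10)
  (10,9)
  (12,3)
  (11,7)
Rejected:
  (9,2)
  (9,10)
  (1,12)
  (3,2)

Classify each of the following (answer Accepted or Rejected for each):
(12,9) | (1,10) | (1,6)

Accepted, Rejected, Rejected

The common property of the 'Accepted' items is: first ≥ 10. No 'Rejected' item has it.
(12,9): Accepted (first 12).
(1,10): Rejected (first 1).
(1,6): Rejected (first 1).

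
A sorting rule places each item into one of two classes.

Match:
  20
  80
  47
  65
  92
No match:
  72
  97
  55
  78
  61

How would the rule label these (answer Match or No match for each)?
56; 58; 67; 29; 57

Match, No match, No match, Match, No match

'Match' ⟺ ≡ 2 (mod 3).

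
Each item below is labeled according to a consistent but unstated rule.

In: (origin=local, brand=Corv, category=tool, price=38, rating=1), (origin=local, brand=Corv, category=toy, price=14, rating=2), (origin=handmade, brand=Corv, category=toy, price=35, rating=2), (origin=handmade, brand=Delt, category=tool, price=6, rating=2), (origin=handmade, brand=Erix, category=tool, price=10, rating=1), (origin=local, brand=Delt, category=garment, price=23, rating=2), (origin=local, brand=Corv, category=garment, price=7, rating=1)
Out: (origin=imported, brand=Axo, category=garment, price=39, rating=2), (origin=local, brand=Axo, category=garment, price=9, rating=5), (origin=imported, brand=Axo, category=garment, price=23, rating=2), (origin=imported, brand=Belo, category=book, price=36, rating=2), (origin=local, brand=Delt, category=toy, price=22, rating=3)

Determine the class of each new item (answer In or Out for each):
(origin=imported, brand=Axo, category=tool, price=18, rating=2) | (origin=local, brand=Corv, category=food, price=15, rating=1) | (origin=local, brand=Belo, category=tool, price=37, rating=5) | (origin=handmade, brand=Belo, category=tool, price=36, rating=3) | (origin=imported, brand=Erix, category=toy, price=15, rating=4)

Out, In, Out, Out, Out

One predicate separates the groups cleanly: origin is not imported AND rating ≤ 2.
(origin=imported, brand=Axo, category=tool, price=18, rating=2): Out (origin is imported, rating = 2). (origin=local, brand=Corv, category=food, price=15, rating=1): In (origin is local, rating = 1). (origin=local, brand=Belo, category=tool, price=37, rating=5): Out (origin is local, rating = 5). (origin=handmade, brand=Belo, category=tool, price=36, rating=3): Out (origin is handmade, rating = 3). (origin=imported, brand=Erix, category=toy, price=15, rating=4): Out (origin is imported, rating = 4).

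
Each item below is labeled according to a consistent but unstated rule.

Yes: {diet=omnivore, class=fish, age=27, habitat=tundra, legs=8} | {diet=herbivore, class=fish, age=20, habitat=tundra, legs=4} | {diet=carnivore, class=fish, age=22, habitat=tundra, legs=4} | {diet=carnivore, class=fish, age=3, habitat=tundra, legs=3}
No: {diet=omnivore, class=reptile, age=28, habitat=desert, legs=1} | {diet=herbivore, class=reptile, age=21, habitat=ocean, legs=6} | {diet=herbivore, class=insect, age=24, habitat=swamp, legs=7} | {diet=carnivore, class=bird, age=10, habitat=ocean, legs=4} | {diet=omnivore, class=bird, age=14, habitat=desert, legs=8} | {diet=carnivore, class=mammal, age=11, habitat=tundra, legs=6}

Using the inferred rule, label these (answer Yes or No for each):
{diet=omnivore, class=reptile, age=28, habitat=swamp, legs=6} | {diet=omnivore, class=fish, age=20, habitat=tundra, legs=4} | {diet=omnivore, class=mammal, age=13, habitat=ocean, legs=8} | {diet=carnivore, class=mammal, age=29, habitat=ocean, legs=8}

The common property of the 'Yes' items is: class is fish. No 'No' item has it.
{diet=omnivore, class=reptile, age=28, habitat=swamp, legs=6} — class is reptile, hence No. {diet=omnivore, class=fish, age=20, habitat=tundra, legs=4} — class is fish, hence Yes. {diet=omnivore, class=mammal, age=13, habitat=ocean, legs=8} — class is mammal, hence No. {diet=carnivore, class=mammal, age=29, habitat=ocean, legs=8} — class is mammal, hence No.

No, Yes, No, No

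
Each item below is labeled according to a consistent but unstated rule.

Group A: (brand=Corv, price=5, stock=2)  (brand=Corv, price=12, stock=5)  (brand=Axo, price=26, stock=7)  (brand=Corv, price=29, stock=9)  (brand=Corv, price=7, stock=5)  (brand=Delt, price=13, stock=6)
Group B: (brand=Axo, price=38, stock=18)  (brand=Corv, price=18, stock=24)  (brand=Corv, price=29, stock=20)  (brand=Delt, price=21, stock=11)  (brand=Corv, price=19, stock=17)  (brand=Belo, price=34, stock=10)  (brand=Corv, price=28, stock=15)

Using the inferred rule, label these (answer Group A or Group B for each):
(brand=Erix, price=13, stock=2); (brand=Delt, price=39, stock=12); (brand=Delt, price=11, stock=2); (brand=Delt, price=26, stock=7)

Group A, Group B, Group A, Group A

One predicate separates the groups cleanly: stock ≤ 9.
(brand=Erix, price=13, stock=2): stock = 2, fits → Group A.
(brand=Delt, price=39, stock=12): stock = 12, doesn't match → Group B.
(brand=Delt, price=11, stock=2): stock = 2, fits → Group A.
(brand=Delt, price=26, stock=7): stock = 7, fits → Group A.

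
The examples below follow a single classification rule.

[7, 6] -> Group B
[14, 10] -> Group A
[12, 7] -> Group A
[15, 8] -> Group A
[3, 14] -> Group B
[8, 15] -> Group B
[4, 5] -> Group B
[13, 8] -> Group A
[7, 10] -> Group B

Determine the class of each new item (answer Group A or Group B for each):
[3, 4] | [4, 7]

Group B, Group B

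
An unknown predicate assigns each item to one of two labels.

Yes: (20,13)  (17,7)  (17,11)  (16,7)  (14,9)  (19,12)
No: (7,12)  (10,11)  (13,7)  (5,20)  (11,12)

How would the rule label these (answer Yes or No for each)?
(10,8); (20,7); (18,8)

No, Yes, Yes

The distinguishing property — first ≥ 14 — holds for all the 'Yes' cases and none of the 'No' cases.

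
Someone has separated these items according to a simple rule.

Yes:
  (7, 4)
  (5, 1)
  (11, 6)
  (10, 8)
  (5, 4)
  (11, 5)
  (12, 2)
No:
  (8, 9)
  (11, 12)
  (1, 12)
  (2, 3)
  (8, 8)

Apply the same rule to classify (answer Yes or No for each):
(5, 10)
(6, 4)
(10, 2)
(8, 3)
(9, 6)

Looking at the examples, the only property every 'Yes' case has and every 'No' case lacks is: first > second.

No, Yes, Yes, Yes, Yes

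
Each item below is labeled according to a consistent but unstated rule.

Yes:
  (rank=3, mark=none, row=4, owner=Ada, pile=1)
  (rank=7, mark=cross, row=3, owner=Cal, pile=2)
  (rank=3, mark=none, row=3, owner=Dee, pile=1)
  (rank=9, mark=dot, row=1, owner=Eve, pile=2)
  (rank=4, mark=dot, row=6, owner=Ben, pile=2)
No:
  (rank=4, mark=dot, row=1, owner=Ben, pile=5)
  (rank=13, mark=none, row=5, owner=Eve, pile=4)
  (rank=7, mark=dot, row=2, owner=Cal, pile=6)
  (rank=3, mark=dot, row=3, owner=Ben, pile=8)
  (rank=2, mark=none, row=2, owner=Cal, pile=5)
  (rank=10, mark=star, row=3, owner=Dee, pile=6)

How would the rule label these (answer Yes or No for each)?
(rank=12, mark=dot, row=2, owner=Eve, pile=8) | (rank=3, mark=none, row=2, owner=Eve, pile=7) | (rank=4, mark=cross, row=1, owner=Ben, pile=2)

All 'Yes' examples share one property — pile ≤ 2 — and every 'No' example lacks it.
(rank=12, mark=dot, row=2, owner=Eve, pile=8): pile = 8, does not pass → No.
(rank=3, mark=none, row=2, owner=Eve, pile=7): pile = 7, does not pass → No.
(rank=4, mark=cross, row=1, owner=Ben, pile=2): pile = 2, matches → Yes.

No, No, Yes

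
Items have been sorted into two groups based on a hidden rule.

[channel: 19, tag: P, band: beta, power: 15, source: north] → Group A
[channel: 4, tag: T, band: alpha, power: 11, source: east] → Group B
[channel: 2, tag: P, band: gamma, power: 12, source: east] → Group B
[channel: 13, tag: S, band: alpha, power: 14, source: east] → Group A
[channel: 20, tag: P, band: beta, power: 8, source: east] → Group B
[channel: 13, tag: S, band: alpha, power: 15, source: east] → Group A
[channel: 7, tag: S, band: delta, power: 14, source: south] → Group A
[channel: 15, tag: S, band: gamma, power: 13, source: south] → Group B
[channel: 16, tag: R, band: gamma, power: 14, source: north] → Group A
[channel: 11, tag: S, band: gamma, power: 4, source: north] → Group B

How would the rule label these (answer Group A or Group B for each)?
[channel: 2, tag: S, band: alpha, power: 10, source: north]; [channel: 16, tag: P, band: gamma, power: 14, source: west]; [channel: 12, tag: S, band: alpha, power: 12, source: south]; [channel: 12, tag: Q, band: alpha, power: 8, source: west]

The distinguishing property — power ≥ 14 — holds for all the 'Group A' cases and none of the 'Group B' cases.
[channel: 2, tag: S, band: alpha, power: 10, source: north]: Group B (power = 10).
[channel: 16, tag: P, band: gamma, power: 14, source: west]: Group A (power = 14).
[channel: 12, tag: S, band: alpha, power: 12, source: south]: Group B (power = 12).
[channel: 12, tag: Q, band: alpha, power: 8, source: west]: Group B (power = 8).

Group B, Group A, Group B, Group B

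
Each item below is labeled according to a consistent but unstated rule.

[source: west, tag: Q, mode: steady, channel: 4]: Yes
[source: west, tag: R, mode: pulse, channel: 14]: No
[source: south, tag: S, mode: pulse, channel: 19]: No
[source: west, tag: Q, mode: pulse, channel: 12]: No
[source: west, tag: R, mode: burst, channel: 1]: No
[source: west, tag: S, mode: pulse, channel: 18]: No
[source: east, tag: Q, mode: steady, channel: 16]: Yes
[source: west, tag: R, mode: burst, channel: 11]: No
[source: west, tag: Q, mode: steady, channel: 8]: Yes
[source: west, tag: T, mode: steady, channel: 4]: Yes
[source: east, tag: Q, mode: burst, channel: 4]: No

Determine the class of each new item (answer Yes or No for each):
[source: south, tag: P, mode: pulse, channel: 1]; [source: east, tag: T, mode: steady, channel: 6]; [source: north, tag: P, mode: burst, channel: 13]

No, Yes, No

Looking at the examples, the only property every 'Yes' case has and every 'No' case lacks is: mode is steady.
[source: south, tag: P, mode: pulse, channel: 1] → mode is pulse → No.
[source: east, tag: T, mode: steady, channel: 6] → mode is steady → Yes.
[source: north, tag: P, mode: burst, channel: 13] → mode is burst → No.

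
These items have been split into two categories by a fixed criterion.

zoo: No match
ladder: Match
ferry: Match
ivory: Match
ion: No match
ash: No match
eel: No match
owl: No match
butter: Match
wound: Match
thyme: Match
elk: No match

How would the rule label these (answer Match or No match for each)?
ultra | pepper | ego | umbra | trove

Match, Match, No match, Match, Match

The simplest hypothesis consistent with all the labels is: length ≥ 5.
ultra — length 5, hence Match.
pepper — length 6, hence Match.
ego — length 3, hence No match.
umbra — length 5, hence Match.
trove — length 5, hence Match.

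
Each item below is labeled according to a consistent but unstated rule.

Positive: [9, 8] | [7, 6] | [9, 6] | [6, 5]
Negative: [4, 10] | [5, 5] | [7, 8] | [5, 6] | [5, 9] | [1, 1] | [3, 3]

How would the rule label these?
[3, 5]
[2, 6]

Negative, Negative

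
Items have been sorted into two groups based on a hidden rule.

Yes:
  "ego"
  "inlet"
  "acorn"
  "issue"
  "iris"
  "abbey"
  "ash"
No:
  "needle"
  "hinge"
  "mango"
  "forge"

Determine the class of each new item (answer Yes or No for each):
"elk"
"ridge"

The common property of the 'Yes' items is: starts with a vowel. No 'No' item has it.
Yes: "elk", since starts with 'e'. No: "ridge", since starts with 'r'.

Yes, No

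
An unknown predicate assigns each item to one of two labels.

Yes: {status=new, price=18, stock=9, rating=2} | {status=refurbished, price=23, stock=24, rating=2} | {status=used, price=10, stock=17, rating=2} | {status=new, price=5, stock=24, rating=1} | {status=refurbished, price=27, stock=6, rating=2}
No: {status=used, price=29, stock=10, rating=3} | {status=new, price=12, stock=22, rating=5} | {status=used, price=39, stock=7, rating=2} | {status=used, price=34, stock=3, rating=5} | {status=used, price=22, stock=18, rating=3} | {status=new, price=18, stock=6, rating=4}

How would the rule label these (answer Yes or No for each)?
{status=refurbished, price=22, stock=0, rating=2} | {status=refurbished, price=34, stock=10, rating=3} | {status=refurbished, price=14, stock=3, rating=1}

Yes, No, Yes

One predicate separates the groups cleanly: rating ≤ 2 AND price ≤ 27.
Yes: {status=refurbished, price=22, stock=0, rating=2}, since rating = 2, price = 22.
No: {status=refurbished, price=34, stock=10, rating=3}, since rating = 3, price = 34.
Yes: {status=refurbished, price=14, stock=3, rating=1}, since rating = 1, price = 14.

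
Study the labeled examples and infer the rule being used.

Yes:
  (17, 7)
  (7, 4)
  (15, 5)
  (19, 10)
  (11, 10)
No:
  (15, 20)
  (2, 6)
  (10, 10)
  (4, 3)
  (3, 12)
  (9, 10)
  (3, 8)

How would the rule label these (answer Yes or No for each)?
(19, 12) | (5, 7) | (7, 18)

Every 'Yes' example satisfies: first > second AND first is odd. None of the 'No' examples do.
(19, 12) → 19 > 12, first 19 → Yes.
(5, 7) → 5 < 7, first 5 → No.
(7, 18) → 7 < 18, first 7 → No.

Yes, No, No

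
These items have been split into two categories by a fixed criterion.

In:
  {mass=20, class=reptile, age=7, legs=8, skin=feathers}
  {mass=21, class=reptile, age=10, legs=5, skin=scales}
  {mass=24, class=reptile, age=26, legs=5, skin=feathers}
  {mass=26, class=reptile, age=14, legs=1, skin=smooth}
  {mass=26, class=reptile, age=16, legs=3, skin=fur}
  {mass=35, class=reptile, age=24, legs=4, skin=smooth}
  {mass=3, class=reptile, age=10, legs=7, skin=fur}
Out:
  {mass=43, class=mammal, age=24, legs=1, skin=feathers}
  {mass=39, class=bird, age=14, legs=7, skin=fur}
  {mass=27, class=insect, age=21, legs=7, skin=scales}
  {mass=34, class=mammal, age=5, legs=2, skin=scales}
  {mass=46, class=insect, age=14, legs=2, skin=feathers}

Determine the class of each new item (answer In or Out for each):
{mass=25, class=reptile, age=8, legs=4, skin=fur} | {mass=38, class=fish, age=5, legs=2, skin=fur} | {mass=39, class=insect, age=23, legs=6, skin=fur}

In, Out, Out

The pattern is that an item is 'In' exactly when: class is reptile.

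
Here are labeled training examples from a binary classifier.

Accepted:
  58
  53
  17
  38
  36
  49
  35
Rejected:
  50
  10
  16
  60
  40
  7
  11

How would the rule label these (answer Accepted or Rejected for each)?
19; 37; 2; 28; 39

Accepted, Accepted, Rejected, Accepted, Accepted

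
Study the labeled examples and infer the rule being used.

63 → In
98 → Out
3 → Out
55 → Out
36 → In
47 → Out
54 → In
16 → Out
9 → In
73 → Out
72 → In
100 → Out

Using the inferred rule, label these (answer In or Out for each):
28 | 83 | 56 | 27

Out, Out, Out, In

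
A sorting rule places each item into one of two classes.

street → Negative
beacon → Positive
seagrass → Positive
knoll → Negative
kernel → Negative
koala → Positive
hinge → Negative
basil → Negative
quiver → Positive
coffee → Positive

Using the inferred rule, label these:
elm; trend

Negative, Negative

All 'Positive' examples share one property — has ≥ 3 vowels — and every 'Negative' example lacks it.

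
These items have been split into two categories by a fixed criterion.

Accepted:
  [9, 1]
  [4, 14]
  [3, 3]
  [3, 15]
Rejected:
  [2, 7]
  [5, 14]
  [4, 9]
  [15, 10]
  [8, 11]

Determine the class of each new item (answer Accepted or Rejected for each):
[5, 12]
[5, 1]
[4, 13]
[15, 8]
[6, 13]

One predicate separates the groups cleanly: sum is even.
[5, 12]: 5+12 = 17 — does not satisfy this, so Rejected. [5, 1]: 5+1 = 6 — passes, so Accepted. [4, 13]: 4+13 = 17 — does not satisfy this, so Rejected. [15, 8]: 15+8 = 23 — does not satisfy this, so Rejected. [6, 13]: 6+13 = 19 — does not satisfy this, so Rejected.

Rejected, Accepted, Rejected, Rejected, Rejected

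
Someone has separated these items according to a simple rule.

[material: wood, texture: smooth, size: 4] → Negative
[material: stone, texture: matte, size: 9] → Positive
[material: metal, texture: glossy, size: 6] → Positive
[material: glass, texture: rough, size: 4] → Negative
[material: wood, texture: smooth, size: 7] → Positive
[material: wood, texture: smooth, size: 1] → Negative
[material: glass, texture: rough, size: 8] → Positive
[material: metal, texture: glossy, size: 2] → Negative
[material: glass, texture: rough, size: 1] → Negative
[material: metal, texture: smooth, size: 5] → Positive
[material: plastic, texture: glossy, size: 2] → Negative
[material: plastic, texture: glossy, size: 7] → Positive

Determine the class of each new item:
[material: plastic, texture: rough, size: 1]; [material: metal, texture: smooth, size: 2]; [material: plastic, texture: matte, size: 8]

Negative, Negative, Positive

The simplest hypothesis consistent with all the labels is: size ≥ 5.
[material: plastic, texture: rough, size: 1] — size = 1, hence Negative.
[material: metal, texture: smooth, size: 2] — size = 2, hence Negative.
[material: plastic, texture: matte, size: 8] — size = 8, hence Positive.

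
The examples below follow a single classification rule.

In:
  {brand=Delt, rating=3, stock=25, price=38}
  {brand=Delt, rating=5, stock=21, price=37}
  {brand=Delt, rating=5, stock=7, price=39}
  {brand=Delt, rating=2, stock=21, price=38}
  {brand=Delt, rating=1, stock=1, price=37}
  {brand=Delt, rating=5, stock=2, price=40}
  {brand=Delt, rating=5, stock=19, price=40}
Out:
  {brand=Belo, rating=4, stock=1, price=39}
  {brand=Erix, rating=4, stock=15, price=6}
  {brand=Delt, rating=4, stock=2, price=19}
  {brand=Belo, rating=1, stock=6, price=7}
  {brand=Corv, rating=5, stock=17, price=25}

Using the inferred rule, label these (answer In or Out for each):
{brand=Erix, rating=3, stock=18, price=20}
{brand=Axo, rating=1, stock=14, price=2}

The pattern is that an item is 'In' exactly when: brand is Delt AND price ≥ 25.
{brand=Erix, rating=3, stock=18, price=20}: brand is Erix, price = 20, does not fit → Out.
{brand=Axo, rating=1, stock=14, price=2}: brand is Axo, price = 2, does not fit → Out.

Out, Out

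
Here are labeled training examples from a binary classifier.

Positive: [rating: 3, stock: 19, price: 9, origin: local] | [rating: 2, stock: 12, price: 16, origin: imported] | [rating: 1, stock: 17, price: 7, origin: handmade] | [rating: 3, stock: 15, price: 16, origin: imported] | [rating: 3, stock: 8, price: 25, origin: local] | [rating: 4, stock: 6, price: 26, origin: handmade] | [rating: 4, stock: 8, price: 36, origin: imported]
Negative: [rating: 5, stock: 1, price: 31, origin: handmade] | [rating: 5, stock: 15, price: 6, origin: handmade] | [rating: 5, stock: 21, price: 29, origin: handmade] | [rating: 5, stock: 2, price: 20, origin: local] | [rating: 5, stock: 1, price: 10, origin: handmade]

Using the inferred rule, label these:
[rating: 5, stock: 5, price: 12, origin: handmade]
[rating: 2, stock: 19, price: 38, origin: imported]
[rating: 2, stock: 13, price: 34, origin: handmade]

Negative, Positive, Positive

The classifier is using: rating ≤ 4.
[rating: 5, stock: 5, price: 12, origin: handmade]: rating = 5, fails this test → Negative. [rating: 2, stock: 19, price: 38, origin: imported]: rating = 2, checks out → Positive. [rating: 2, stock: 13, price: 34, origin: handmade]: rating = 2, checks out → Positive.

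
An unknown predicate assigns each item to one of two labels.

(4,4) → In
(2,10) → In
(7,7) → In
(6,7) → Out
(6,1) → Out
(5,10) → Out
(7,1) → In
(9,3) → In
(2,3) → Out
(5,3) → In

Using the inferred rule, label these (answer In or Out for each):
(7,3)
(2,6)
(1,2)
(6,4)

In, In, Out, In

The simplest hypothesis consistent with all the labels is: sum is even.
(7,3): 7+3 = 10 — meets the rule, so In.
(2,6): 2+6 = 8 — meets the rule, so In.
(1,2): 1+2 = 3 — does not fit, so Out.
(6,4): 6+4 = 10 — meets the rule, so In.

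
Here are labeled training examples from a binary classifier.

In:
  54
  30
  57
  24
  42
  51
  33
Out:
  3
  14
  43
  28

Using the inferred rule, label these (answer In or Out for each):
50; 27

The distinguishing property — multiple of 3 AND at least 14 — holds for all the 'In' cases and none of the 'Out' cases.
50 → 50 = 3·16 + 2, 50 ≥ 14 → Out.
27 → 27 = 3·9, 27 ≥ 14 → In.

Out, In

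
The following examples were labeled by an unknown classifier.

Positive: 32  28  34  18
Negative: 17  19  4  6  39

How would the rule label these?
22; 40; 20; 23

The rule appears to be: even AND at least 17.
22: 22 is even, 22 ≥ 17, has this property → Positive.
40: 40 is even, 40 ≥ 17, has this property → Positive.
20: 20 is even, 20 ≥ 17, has this property → Positive.
23: 23 is odd, 23 ≥ 17, fails the rule → Negative.

Positive, Positive, Positive, Negative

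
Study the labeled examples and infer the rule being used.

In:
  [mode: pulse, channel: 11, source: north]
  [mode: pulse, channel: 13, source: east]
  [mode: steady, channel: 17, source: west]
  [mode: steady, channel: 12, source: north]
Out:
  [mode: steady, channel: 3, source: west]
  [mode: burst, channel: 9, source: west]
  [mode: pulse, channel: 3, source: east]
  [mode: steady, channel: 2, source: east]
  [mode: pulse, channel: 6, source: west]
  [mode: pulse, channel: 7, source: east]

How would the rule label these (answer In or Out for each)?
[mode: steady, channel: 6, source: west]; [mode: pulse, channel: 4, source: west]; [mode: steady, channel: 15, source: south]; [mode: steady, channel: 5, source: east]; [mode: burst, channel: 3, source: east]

'In' ⟺ channel ≥ 11.
[mode: steady, channel: 6, source: west] → channel = 6 → Out.
[mode: pulse, channel: 4, source: west] → channel = 4 → Out.
[mode: steady, channel: 15, source: south] → channel = 15 → In.
[mode: steady, channel: 5, source: east] → channel = 5 → Out.
[mode: burst, channel: 3, source: east] → channel = 3 → Out.

Out, Out, In, Out, Out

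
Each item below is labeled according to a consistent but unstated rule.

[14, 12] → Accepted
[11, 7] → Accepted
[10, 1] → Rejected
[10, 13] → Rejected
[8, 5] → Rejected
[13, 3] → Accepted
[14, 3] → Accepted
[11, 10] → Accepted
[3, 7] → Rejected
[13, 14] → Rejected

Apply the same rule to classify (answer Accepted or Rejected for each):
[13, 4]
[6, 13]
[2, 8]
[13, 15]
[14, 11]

Every 'Accepted' example satisfies: first > second AND sum ≥ 16. None of the 'Rejected' examples do.

Accepted, Rejected, Rejected, Rejected, Accepted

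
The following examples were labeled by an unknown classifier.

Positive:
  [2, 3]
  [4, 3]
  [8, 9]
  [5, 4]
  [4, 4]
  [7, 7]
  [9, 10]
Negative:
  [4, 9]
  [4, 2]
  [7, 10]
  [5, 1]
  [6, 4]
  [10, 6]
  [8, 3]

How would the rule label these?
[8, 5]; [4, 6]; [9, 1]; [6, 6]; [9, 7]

Negative, Negative, Negative, Positive, Negative

The distinguishing property — |first − second| ≤ 1 — holds for all the 'Positive' cases and none of the 'Negative' cases.
Negative: [8, 5], since |8−5| = 3.
Negative: [4, 6], since |4−6| = 2.
Negative: [9, 1], since |9−1| = 8.
Positive: [6, 6], since |6−6| = 0.
Negative: [9, 7], since |9−7| = 2.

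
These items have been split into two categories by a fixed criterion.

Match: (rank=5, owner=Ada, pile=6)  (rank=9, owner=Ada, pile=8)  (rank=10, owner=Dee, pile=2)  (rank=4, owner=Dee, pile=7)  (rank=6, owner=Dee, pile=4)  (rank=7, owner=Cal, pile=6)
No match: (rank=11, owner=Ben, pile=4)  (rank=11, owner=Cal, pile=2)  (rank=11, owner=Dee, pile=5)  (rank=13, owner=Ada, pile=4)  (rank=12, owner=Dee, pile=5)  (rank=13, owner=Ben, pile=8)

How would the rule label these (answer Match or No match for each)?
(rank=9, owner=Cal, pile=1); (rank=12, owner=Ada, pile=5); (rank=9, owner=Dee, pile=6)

Match, No match, Match

Rule: rank ≤ 10. This holds for each 'Match' example and fails for each 'No match' one.
(rank=9, owner=Cal, pile=1): rank = 9, satisfies this → Match.
(rank=12, owner=Ada, pile=5): rank = 12, does not satisfy this → No match.
(rank=9, owner=Dee, pile=6): rank = 9, satisfies this → Match.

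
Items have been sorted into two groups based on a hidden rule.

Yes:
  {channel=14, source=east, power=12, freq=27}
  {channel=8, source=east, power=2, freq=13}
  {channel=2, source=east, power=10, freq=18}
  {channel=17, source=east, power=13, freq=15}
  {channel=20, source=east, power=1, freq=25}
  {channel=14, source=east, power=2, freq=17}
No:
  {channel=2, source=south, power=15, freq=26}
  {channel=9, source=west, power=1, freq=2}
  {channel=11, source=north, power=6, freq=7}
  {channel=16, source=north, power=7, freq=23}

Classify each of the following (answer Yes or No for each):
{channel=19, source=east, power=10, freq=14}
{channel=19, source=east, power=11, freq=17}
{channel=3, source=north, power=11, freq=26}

Comparing the two groups points to one rule — source is east.
{channel=19, source=east, power=10, freq=14} — source is east, hence Yes. {channel=19, source=east, power=11, freq=17} — source is east, hence Yes. {channel=3, source=north, power=11, freq=26} — source is north, hence No.

Yes, Yes, No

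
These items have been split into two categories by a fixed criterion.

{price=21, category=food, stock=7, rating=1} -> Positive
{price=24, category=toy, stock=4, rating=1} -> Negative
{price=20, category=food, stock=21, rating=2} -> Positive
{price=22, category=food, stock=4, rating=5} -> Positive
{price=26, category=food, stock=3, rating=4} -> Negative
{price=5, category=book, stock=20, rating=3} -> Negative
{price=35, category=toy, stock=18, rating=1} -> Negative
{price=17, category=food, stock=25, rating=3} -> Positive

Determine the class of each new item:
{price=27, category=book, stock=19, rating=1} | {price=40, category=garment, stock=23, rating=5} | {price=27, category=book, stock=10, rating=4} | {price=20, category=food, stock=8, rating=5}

The pattern is that an item is 'Positive' exactly when: category is food AND stock ≥ 4.
{price=27, category=book, stock=19, rating=1}: category is book, stock = 19, doesn't match → Negative.
{price=40, category=garment, stock=23, rating=5}: category is garment, stock = 23, doesn't match → Negative.
{price=27, category=book, stock=10, rating=4}: category is book, stock = 10, doesn't match → Negative.
{price=20, category=food, stock=8, rating=5}: category is food, stock = 8, satisfies this → Positive.

Negative, Negative, Negative, Positive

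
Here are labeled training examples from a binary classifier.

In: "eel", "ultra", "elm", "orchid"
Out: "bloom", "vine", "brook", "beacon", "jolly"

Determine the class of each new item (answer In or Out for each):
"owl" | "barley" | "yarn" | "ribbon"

Every 'In' example satisfies: starts with a vowel. None of the 'Out' examples do.

In, Out, Out, Out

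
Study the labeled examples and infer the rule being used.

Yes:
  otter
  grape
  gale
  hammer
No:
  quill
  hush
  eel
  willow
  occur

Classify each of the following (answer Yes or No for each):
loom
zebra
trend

Rule: length ≥ 4 AND contains 'e'. This holds for each 'Yes' example and fails for each 'No' one.
loom: No (length 4, no 'e'). zebra: Yes (length 5, has 'e'). trend: Yes (length 5, has 'e').

No, Yes, Yes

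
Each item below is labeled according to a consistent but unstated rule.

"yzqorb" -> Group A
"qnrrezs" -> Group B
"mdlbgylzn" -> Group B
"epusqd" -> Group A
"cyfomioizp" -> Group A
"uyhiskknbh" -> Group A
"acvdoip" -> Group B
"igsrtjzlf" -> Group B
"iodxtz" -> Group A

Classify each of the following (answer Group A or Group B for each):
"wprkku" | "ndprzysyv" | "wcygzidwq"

The classifier is using: even length.

Group A, Group B, Group B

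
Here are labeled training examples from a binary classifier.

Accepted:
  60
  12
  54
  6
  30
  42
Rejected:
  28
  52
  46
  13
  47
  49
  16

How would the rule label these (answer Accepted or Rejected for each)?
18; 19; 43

Accepted, Rejected, Rejected

A rule that fits every label: multiple of 3 — true of each 'Accepted' example, false of each 'Rejected' one.
Accepted: 18, since 18 = 3·6.
Rejected: 19, since 19 = 3·6 + 1.
Rejected: 43, since 43 = 3·14 + 1.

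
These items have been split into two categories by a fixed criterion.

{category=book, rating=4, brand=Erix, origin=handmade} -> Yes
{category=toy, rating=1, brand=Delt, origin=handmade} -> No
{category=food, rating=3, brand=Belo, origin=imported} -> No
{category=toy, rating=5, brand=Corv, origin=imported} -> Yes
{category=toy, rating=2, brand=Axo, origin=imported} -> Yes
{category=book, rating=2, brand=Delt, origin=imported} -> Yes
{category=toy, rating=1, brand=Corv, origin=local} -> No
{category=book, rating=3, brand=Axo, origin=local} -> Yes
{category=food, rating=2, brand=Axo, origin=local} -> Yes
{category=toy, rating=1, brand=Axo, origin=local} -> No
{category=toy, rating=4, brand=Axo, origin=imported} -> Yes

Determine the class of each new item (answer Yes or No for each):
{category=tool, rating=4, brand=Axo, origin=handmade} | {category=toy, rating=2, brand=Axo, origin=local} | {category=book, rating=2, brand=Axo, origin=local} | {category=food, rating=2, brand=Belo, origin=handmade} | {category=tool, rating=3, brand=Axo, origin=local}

The common property of the 'Yes' items is: brand is not Belo AND rating ≥ 2. No 'No' item has it.

Yes, Yes, Yes, No, Yes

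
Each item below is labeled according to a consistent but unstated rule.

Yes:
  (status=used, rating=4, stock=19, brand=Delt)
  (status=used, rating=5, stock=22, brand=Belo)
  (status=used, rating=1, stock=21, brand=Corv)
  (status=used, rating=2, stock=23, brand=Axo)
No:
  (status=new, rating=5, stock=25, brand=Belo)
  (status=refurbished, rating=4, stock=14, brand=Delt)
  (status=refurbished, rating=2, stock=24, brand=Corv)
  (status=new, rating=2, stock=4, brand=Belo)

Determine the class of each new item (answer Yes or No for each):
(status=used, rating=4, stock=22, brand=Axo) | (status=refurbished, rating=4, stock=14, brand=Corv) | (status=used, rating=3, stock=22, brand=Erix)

Yes, No, Yes

A rule that fits every label: status is used — true of each 'Yes' example, false of each 'No' one.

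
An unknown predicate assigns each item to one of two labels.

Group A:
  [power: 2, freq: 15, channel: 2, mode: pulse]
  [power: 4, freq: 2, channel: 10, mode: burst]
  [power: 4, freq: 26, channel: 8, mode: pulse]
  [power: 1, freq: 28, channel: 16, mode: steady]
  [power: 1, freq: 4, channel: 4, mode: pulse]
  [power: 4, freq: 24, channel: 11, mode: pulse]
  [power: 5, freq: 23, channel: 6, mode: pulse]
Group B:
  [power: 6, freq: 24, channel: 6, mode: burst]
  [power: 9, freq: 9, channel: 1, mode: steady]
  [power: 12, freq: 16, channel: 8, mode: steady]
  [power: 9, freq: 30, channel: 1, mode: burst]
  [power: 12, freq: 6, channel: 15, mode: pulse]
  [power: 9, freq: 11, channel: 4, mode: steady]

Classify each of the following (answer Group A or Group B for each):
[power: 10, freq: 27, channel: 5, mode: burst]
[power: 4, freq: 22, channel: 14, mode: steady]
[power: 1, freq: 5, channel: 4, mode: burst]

Group B, Group A, Group A

The simplest hypothesis consistent with all the labels is: power ≤ 5.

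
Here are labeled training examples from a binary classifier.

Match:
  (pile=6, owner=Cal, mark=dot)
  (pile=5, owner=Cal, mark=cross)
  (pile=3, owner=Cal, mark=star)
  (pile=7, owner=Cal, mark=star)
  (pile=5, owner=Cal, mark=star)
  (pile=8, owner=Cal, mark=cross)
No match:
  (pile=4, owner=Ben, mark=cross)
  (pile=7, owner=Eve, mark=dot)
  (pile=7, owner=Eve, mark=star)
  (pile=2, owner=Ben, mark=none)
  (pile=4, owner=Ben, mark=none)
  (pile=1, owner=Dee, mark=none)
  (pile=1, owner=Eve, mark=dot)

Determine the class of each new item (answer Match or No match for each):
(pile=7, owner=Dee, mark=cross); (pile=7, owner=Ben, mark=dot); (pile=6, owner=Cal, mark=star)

No match, No match, Match

The simplest hypothesis consistent with all the labels is: owner is Cal.
(pile=7, owner=Dee, mark=cross) — owner is Dee, hence No match.
(pile=7, owner=Ben, mark=dot) — owner is Ben, hence No match.
(pile=6, owner=Cal, mark=star) — owner is Cal, hence Match.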